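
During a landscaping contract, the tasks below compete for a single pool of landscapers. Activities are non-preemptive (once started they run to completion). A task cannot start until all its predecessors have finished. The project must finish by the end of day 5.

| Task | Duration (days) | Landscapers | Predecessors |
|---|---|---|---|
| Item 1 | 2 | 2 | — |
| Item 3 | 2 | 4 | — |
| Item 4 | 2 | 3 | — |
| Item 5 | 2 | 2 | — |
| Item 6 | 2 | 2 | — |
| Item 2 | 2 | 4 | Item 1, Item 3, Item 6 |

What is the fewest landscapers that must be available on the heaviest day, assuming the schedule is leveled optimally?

9

Early-start (Item 1@1, Item 3@1, Item 4@1, Item 5@1, Item 6@1, Item 2@3) gives peak 13: d1:13  d2:13  d3:4  d4:4  d5:0.
Shift Item 4→3, Item 5→3.
Schedule Item 1@1, Item 3@1, Item 4@3, Item 5@3, Item 6@1, Item 2@3: d1:8  d2:8  d3:9  d4:9  d5:0 — peak 9.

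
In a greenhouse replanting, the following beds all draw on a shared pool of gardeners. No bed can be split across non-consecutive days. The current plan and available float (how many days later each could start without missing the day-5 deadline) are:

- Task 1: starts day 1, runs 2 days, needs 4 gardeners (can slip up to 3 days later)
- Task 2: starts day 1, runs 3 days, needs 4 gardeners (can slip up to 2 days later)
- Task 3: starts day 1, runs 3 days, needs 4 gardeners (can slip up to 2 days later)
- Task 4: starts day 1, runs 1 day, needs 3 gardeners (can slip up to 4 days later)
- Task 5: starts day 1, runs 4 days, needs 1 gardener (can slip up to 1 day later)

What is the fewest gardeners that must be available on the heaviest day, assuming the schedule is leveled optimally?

Early-start (Task 1@1, Task 2@1, Task 3@1, Task 4@1, Task 5@1) gives peak 16: d1:16  d2:13  d3:9  d4:1  d5:0.
Shift Task 3→3, Task 4→4.
Schedule Task 1@1, Task 2@1, Task 3@3, Task 4@4, Task 5@1: d1:9  d2:9  d3:9  d4:8  d5:4 — peak 9.

9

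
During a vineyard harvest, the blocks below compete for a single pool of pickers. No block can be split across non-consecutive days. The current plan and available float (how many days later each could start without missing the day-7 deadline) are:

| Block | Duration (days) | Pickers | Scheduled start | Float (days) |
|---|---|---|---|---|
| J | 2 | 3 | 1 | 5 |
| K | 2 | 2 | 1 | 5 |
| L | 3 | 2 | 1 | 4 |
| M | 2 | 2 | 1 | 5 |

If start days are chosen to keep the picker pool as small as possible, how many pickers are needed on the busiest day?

4

Early-start (J@1, K@1, L@1, M@1) gives peak 9: d1:9  d2:9  d3:2  d4:0  d5:0  d6:0  d7:0.
Shift K→3, L→3, M→5.
Schedule J@1, K@3, L@3, M@5: d1:3  d2:3  d3:4  d4:4  d5:4  d6:2  d7:0 — peak 4.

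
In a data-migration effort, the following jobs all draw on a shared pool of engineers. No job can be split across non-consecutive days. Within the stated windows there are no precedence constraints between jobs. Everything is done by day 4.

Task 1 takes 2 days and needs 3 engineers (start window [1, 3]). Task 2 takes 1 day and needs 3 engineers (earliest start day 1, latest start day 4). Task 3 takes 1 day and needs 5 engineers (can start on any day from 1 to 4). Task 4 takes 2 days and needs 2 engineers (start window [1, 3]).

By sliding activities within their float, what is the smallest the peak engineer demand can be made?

5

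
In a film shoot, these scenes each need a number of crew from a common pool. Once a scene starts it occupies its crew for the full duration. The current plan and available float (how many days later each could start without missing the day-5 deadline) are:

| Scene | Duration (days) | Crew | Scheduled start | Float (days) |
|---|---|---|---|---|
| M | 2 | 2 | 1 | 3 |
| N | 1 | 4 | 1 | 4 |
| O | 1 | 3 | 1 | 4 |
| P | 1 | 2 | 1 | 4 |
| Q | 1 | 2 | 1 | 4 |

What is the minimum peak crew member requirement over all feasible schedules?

4

Early-start (M@1, N@1, O@1, P@1, Q@1) gives peak 13: d1:13  d2:2  d3:0  d4:0  d5:0.
Shift N→3, O→4, Q→2.
Schedule M@1, N@3, O@4, P@1, Q@2: d1:4  d2:4  d3:4  d4:3  d5:0 — peak 4.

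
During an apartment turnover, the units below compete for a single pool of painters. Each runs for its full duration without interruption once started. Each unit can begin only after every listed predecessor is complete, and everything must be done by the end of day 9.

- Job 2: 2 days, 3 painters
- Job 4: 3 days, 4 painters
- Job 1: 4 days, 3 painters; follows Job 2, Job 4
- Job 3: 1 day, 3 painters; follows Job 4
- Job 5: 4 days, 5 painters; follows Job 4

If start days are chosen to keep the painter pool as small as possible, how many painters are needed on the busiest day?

8

Early-start (Job 2@1, Job 4@1, Job 1@4, Job 3@4, Job 5@4) gives peak 11: d1:7  d2:7  d3:4  d4:11  d5:8  d6:8  d7:8  d8:0  d9:0.
Shift Job 5→5.
Schedule Job 2@1, Job 4@1, Job 1@4, Job 3@4, Job 5@5: d1:7  d2:7  d3:4  d4:6  d5:8  d6:8  d7:8  d8:5  d9:0 — peak 8.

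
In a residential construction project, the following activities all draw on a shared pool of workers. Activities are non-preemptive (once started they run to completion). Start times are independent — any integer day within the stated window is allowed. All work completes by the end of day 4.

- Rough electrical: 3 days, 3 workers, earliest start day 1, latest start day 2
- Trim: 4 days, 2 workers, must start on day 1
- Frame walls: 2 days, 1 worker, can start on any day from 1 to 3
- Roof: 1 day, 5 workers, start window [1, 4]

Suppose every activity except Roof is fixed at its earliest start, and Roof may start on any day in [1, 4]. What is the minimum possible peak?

Roof@1: d1:11  d2:6  d3:5  d4:2 → peak 11
Roof@2: d1:6  d2:11  d3:5  d4:2 → peak 11
Roof@3: d1:6  d2:6  d3:10  d4:2 → peak 10
Roof@4: d1:6  d2:6  d3:5  d4:7 → peak 7
Best is Roof@4, peak 7.

7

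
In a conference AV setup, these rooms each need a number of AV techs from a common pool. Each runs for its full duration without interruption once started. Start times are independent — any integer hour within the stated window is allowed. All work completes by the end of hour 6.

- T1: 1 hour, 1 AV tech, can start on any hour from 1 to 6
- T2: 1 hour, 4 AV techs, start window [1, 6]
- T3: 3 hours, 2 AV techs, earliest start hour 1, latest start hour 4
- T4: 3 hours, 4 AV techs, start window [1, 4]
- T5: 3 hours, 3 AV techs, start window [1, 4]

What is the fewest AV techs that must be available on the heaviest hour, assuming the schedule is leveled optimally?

Early-start (T1@1, T2@1, T3@1, T4@1, T5@1) gives peak 14: h1:14  h2:9  h3:9  h4:0  h5:0  h6:0.
Shift T4→2, T5→4.
Schedule T1@1, T2@1, T3@1, T4@2, T5@4: h1:7  h2:6  h3:6  h4:7  h5:3  h6:3 — peak 7.

7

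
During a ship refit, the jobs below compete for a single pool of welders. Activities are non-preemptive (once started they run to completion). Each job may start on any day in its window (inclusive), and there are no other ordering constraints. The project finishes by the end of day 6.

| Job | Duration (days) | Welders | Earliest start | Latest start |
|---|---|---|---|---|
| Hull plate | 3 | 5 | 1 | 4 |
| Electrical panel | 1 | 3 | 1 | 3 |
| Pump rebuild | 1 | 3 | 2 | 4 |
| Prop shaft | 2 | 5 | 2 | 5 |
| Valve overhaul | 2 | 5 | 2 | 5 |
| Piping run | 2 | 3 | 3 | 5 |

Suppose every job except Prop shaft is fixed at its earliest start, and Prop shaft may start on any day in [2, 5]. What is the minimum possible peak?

13

Prop shaft@2: d1:8  d2:18  d3:18  d4:3  d5:0  d6:0 → peak 18
Prop shaft@3: d1:8  d2:13  d3:18  d4:8  d5:0  d6:0 → peak 18
Prop shaft@4: d1:8  d2:13  d3:13  d4:8  d5:5  d6:0 → peak 13
Prop shaft@5: d1:8  d2:13  d3:13  d4:3  d5:5  d6:5 → peak 13
Best is Prop shaft@4, peak 13.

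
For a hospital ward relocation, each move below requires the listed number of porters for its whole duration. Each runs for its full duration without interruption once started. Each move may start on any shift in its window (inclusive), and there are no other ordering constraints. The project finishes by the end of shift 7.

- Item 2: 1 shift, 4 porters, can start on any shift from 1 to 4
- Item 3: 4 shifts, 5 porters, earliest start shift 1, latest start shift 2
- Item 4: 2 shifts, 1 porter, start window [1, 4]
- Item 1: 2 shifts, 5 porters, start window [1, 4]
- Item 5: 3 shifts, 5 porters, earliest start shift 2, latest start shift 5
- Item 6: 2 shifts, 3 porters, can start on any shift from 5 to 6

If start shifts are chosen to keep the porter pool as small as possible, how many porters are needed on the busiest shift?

Early-start (Item 2@1, Item 3@1, Item 4@1, Item 1@1, Item 5@2, Item 6@5) gives peak 16: s1:15  s2:16  s3:10  s4:10  s5:3  s6:3  s7:0.
Shift Item 1→3, Item 5→5.
Schedule Item 2@1, Item 3@1, Item 4@1, Item 1@3, Item 5@5, Item 6@5: s1:10  s2:6  s3:10  s4:10  s5:8  s6:8  s7:5 — peak 10.

10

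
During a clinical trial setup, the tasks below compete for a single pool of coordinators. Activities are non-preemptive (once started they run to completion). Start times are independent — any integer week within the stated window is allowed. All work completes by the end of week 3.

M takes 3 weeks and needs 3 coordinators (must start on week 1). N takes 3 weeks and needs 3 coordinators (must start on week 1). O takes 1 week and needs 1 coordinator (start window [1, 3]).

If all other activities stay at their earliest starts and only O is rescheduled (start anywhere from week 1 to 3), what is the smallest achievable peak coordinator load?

O@1: w1:7  w2:6  w3:6 → peak 7
O@2: w1:6  w2:7  w3:6 → peak 7
O@3: w1:6  w2:6  w3:7 → peak 7
Best is O@1, peak 7.

7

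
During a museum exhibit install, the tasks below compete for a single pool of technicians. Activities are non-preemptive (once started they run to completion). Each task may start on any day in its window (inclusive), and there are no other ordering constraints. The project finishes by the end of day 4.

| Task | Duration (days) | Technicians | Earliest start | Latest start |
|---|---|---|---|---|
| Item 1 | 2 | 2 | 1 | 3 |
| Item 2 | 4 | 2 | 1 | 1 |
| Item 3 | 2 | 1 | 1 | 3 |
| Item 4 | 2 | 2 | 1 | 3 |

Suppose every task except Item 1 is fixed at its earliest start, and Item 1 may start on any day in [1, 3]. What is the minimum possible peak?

Item 1@1: d1:7  d2:7  d3:2  d4:2 → peak 7
Item 1@2: d1:5  d2:7  d3:4  d4:2 → peak 7
Item 1@3: d1:5  d2:5  d3:4  d4:4 → peak 5
Best is Item 1@3, peak 5.

5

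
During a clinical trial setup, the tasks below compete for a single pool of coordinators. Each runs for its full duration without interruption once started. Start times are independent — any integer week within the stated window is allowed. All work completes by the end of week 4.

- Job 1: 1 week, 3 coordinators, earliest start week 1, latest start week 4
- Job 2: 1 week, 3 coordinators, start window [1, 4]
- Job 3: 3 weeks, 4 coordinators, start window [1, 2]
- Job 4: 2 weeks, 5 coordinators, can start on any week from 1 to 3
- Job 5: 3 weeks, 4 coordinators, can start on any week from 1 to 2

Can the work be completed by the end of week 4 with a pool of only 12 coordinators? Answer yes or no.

no

The minimum achievable peak is 13; 12 < 13, so no feasible schedule stays within the cap.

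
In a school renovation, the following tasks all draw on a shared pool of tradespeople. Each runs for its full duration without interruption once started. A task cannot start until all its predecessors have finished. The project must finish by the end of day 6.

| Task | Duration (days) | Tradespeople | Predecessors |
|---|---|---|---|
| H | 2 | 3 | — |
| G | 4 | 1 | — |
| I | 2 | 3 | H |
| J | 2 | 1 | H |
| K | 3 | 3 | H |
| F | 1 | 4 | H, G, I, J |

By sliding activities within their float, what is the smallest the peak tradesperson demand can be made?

Schedule H@1, G@1, I@3, J@3, K@3, F@5: d1:4  d2:4  d3:8  d4:8  d5:7  d6:0 — peak 8.
No arrangement of the 20 feasible schedules does better.

8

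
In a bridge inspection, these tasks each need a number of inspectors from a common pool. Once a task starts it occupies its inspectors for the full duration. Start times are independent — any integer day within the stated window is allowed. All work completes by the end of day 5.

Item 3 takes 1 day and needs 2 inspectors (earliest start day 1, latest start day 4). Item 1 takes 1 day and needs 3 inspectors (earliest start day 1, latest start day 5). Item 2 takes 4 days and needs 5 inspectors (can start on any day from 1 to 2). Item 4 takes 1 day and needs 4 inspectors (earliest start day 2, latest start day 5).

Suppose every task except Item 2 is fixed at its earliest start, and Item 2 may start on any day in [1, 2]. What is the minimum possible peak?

9

Item 2@1: d1:10  d2:9  d3:5  d4:5  d5:0 → peak 10
Item 2@2: d1:5  d2:9  d3:5  d4:5  d5:5 → peak 9
Best is Item 2@2, peak 9.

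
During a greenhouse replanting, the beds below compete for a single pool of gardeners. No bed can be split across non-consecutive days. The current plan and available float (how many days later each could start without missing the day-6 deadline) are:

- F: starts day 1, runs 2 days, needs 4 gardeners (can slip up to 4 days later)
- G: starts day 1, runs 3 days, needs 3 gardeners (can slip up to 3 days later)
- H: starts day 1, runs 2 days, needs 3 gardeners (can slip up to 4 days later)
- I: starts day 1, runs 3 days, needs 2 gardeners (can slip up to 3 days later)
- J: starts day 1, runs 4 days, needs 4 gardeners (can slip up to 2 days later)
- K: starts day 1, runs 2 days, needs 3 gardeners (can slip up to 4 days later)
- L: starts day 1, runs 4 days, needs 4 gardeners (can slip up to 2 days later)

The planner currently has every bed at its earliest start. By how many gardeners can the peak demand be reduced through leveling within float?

11

Early-start peak: d1:23  d2:23  d3:13  d4:8  d5:0  d6:0 ⇒ 23.
Leveled (F@1, G@1, H@5, I@4, J@1, K@5, L@3): d1:11  d2:11  d3:11  d4:10  d5:12  d6:12 ⇒ 12.
Reduction 23 − 12 = 11.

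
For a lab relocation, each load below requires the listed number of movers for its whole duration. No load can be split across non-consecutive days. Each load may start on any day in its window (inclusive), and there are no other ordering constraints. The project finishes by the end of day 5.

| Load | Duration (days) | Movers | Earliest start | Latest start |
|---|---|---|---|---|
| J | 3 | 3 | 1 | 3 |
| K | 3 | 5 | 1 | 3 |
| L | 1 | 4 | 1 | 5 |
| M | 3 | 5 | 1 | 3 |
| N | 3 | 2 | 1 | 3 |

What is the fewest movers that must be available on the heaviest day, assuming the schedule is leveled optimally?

15

Early-start (J@1, K@1, L@1, M@1, N@1) gives peak 19: d1:19  d2:15  d3:15  d4:0  d5:0.
Shift M→2.
Schedule J@1, K@1, L@1, M@2, N@1: d1:14  d2:15  d3:15  d4:5  d5:0 — peak 15.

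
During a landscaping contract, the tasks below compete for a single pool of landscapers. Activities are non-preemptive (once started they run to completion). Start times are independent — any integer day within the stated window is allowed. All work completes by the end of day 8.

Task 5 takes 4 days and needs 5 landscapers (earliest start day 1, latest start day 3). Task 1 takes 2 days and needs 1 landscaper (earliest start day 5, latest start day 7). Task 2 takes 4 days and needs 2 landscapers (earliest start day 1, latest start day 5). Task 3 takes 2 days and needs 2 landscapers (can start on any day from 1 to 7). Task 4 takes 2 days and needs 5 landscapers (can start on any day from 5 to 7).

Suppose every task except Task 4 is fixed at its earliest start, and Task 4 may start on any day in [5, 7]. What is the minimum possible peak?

Task 4@5: d1:9  d2:9  d3:7  d4:7  d5:6  d6:6  d7:0  d8:0 → peak 9
Task 4@6: d1:9  d2:9  d3:7  d4:7  d5:1  d6:6  d7:5  d8:0 → peak 9
Task 4@7: d1:9  d2:9  d3:7  d4:7  d5:1  d6:1  d7:5  d8:5 → peak 9
Best is Task 4@5, peak 9.

9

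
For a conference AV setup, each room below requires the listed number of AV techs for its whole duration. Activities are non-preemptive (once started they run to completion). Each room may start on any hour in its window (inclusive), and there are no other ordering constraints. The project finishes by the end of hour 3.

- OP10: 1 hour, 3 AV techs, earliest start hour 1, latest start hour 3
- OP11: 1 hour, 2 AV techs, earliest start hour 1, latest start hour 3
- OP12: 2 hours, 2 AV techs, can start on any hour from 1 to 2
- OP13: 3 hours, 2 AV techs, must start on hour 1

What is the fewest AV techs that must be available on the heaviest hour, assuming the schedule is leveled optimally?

Early-start (OP10@1, OP11@1, OP12@1, OP13@1) gives peak 9: h1:9  h2:4  h3:2.
Shift OP11→2, OP12→2.
Schedule OP10@1, OP11@2, OP12@2, OP13@1: h1:5  h2:6  h3:4 — peak 6.
No arrangement of the 18 feasible schedules does better.

6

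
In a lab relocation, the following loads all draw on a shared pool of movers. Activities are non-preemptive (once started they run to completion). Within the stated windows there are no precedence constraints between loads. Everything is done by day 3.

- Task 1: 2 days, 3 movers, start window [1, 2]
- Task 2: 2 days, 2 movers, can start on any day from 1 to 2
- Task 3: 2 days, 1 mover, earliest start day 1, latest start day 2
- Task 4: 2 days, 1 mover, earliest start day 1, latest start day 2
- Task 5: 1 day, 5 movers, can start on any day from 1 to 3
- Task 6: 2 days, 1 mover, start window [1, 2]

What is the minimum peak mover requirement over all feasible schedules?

8

Early-start (Task 1@1, Task 2@1, Task 3@1, Task 4@1, Task 5@1, Task 6@1) gives peak 13: d1:13  d2:8  d3:0.
Shift Task 5→3.
Schedule Task 1@1, Task 2@1, Task 3@1, Task 4@1, Task 5@3, Task 6@1: d1:8  d2:8  d3:5 — peak 8.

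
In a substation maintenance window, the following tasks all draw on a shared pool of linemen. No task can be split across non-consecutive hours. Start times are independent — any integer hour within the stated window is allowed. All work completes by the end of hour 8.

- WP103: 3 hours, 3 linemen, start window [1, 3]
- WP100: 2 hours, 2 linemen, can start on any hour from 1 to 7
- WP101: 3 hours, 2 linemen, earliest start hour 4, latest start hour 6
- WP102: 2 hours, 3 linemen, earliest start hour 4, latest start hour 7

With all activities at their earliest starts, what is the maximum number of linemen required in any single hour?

5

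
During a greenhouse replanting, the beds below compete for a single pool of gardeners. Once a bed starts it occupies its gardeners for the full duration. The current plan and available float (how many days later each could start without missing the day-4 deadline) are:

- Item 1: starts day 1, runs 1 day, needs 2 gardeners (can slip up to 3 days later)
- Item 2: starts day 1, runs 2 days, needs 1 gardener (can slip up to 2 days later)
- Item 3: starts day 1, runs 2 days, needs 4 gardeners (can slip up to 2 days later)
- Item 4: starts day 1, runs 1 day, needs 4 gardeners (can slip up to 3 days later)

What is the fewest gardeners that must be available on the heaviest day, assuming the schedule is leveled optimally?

5

Early-start (Item 1@1, Item 2@1, Item 3@1, Item 4@1) gives peak 11: d1:11  d2:5  d3:0  d4:0.
Shift Item 3→2, Item 4→4.
Schedule Item 1@1, Item 2@1, Item 3@2, Item 4@4: d1:3  d2:5  d3:4  d4:4 — peak 5.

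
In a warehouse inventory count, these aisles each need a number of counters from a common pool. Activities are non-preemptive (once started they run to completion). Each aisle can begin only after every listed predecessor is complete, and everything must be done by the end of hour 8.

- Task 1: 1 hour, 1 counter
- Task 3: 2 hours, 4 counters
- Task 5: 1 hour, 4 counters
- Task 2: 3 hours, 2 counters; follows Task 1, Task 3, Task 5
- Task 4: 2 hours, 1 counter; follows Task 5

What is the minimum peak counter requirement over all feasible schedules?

Early-start (Task 1@1, Task 3@1, Task 5@1, Task 2@3, Task 4@2) gives peak 9: h1:9  h2:5  h3:3  h4:2  h5:2  h6:0  h7:0  h8:0.
Shift Task 3→2, Task 5→4, Task 2→5, Task 4→5.
Schedule Task 1@1, Task 3@2, Task 5@4, Task 2@5, Task 4@5: h1:1  h2:4  h3:4  h4:4  h5:3  h6:3  h7:2  h8:0 — peak 4.

4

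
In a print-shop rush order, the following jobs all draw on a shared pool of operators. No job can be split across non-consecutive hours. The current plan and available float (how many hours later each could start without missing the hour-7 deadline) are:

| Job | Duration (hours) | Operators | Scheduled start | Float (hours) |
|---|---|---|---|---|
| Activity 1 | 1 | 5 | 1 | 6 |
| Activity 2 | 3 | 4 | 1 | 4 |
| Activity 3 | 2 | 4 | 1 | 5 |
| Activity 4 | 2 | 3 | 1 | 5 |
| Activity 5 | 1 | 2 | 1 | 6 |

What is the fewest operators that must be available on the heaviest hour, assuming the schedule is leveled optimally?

Early-start (Activity 1@1, Activity 2@1, Activity 3@1, Activity 4@1, Activity 5@1) gives peak 18: h1:18  h2:11  h3:4  h4:0  h5:0  h6:0  h7:0.
Shift Activity 2→2, Activity 3→5, Activity 4→2.
Schedule Activity 1@1, Activity 2@2, Activity 3@5, Activity 4@2, Activity 5@1: h1:7  h2:7  h3:7  h4:4  h5:4  h6:4  h7:0 — peak 7.

7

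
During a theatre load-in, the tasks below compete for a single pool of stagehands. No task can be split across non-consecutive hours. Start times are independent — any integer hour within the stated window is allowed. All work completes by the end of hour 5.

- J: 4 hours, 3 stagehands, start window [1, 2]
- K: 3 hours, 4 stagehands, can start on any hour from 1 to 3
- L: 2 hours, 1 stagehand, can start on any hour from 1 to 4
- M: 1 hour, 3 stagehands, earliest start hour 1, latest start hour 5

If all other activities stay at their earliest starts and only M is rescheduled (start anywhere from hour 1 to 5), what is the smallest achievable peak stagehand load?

8

M@1: h1:11  h2:8  h3:7  h4:3  h5:0 → peak 11
M@2: h1:8  h2:11  h3:7  h4:3  h5:0 → peak 11
M@3: h1:8  h2:8  h3:10  h4:3  h5:0 → peak 10
M@4: h1:8  h2:8  h3:7  h4:6  h5:0 → peak 8
M@5: h1:8  h2:8  h3:7  h4:3  h5:3 → peak 8
Best is M@4, peak 8.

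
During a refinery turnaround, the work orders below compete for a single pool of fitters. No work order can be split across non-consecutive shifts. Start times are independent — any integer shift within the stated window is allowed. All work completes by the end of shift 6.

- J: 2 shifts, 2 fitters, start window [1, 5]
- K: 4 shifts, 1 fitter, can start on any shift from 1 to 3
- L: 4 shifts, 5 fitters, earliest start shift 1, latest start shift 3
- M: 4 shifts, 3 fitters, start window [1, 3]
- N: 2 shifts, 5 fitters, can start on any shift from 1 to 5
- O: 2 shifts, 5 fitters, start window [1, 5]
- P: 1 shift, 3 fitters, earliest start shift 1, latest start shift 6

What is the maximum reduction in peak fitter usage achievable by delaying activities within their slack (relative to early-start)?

Early-start peak: s1:24  s2:21  s3:9  s4:9  s5:0  s6:0 ⇒ 24.
Leveled (J@2, K@2, L@1, M@1, N@5, O@5, P@1): s1:11  s2:11  s3:11  s4:9  s5:11  s6:10 ⇒ 11.
Reduction 24 − 11 = 13.

13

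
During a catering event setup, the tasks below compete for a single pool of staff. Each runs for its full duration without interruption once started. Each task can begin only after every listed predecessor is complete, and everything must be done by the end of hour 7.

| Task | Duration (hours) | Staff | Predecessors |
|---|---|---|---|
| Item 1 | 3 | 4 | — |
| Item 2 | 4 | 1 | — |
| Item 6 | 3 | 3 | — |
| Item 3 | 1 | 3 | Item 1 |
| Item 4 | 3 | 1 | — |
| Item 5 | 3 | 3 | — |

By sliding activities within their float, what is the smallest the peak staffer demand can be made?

Early-start (Item 1@1, Item 2@1, Item 6@1, Item 3@4, Item 4@1, Item 5@1) gives peak 12: h1:12  h2:12  h3:12  h4:4  h5:0  h6:0  h7:0.
Shift Item 6→4, Item 3→7, Item 5→5.
Schedule Item 1@1, Item 2@1, Item 6@4, Item 3@7, Item 4@1, Item 5@5: h1:6  h2:6  h3:6  h4:4  h5:6  h6:6  h7:6 — peak 6.
Total staffer-hours = 40 over 7 hours ⇒ peak ≥ ⌈40/7⌉ = 6, so 6 is optimal.

6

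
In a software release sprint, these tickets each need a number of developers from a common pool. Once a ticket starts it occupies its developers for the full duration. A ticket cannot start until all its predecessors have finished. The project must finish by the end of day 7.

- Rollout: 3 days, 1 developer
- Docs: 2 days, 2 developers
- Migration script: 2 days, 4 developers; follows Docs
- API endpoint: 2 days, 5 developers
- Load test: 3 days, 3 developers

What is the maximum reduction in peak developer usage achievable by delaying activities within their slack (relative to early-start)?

6

Early-start peak: d1:11  d2:11  d3:8  d4:4  d5:0  d6:0  d7:0 ⇒ 11.
Leveled (Rollout@3, Docs@1, Migration script@4, API endpoint@6, Load test@1): d1:5  d2:5  d3:4  d4:5  d5:5  d6:5  d7:5 ⇒ 5.
Reduction 11 − 5 = 6.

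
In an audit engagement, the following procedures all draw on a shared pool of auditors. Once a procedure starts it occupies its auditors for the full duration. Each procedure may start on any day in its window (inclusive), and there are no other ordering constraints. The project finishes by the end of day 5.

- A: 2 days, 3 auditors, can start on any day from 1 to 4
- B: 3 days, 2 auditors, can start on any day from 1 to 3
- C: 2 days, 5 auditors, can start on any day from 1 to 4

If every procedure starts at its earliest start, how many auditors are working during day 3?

2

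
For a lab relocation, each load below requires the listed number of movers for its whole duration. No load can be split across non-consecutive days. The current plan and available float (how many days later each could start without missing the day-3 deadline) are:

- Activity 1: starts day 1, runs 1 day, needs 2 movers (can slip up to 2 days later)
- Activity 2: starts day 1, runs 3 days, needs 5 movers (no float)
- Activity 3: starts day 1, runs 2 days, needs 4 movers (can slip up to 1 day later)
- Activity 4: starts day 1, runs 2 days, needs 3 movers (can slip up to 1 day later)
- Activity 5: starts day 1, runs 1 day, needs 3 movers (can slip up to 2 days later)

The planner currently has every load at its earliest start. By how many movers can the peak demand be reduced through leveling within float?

Early-start peak: d1:17  d2:12  d3:5 ⇒ 17.
Leveled (Activity 1@1, Activity 2@1, Activity 3@1, Activity 4@2, Activity 5@3): d1:11  d2:12  d3:11 ⇒ 12.
Reduction 17 − 12 = 5.

5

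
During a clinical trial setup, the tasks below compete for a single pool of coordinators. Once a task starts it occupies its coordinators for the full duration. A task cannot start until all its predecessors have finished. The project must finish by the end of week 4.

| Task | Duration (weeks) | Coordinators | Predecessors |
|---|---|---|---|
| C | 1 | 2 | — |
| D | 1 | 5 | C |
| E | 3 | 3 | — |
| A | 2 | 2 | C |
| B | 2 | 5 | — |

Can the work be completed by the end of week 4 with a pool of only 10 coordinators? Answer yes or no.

yes

Schedule C@1, D@2, E@1, A@2, B@3: w1:5  w2:10  w3:10  w4:5 — peak 10 ≤ 10.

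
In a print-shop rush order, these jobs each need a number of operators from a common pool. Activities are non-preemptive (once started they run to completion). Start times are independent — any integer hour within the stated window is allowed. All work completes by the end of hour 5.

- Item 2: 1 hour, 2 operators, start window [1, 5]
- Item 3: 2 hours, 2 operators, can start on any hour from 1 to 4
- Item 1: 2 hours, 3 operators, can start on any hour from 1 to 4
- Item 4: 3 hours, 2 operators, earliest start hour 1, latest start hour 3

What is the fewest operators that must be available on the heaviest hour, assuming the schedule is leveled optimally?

Early-start (Item 2@1, Item 3@1, Item 1@1, Item 4@1) gives peak 9: h1:9  h2:7  h3:2  h4:0  h5:0.
Shift Item 3→2, Item 1→4.
Schedule Item 2@1, Item 3@2, Item 1@4, Item 4@1: h1:4  h2:4  h3:4  h4:3  h5:3 — peak 4.
Total operator-hours = 18 over 5 hours ⇒ peak ≥ ⌈18/5⌉ = 4, so 4 is optimal.

4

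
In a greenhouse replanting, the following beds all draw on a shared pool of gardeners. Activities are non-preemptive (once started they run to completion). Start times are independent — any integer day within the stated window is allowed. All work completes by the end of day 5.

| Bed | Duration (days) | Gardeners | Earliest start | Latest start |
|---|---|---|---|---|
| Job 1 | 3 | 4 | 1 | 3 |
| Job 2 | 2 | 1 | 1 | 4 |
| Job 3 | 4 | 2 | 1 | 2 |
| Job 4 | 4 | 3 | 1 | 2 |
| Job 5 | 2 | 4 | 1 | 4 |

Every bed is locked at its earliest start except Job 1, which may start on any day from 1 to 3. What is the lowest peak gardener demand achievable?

10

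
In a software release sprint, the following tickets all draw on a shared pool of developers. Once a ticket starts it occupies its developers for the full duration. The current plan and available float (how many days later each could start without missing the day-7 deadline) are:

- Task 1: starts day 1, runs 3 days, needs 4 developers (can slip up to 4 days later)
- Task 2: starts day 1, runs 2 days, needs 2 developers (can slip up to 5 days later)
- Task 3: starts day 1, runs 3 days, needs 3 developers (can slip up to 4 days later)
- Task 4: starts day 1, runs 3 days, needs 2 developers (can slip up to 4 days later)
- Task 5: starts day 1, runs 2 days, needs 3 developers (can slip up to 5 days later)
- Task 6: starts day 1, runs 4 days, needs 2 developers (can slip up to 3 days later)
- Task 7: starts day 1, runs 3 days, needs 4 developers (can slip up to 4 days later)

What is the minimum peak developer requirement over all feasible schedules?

Early-start (Task 1@1, Task 2@1, Task 3@1, Task 4@1, Task 5@1, Task 6@1, Task 7@1) gives peak 20: d1:20  d2:20  d3:15  d4:2  d5:0  d6:0  d7:0.
Shift Task 4→3, Task 5→6, Task 6→4, Task 7→4.
Schedule Task 1@1, Task 2@1, Task 3@1, Task 4@3, Task 5@6, Task 6@4, Task 7@4: d1:9  d2:9  d3:9  d4:8  d5:8  d6:9  d7:5 — peak 9.
Total developer-days = 57 over 7 days ⇒ peak ≥ ⌈57/7⌉ = 9, so 9 is optimal.

9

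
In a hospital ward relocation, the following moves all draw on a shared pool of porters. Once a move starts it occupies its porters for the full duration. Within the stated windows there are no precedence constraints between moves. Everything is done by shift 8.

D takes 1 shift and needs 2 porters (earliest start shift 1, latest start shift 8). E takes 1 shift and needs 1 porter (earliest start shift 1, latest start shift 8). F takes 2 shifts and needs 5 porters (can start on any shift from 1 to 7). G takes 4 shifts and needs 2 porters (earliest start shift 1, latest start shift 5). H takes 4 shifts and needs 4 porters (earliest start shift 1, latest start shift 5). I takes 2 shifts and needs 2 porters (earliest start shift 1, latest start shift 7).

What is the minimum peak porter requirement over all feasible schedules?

6

Early-start (D@1, E@1, F@1, G@1, H@1, I@1) gives peak 16: s1:16  s2:13  s3:6  s4:6  s5:0  s6:0  s7:0  s8:0.
Shift F→3, G→5, H→5.
Schedule D@1, E@1, F@3, G@5, H@5, I@1: s1:5  s2:2  s3:5  s4:5  s5:6  s6:6  s7:6  s8:6 — peak 6.
Total porter-shifts = 41 over 8 shifts ⇒ peak ≥ ⌈41/8⌉ = 6, so 6 is optimal.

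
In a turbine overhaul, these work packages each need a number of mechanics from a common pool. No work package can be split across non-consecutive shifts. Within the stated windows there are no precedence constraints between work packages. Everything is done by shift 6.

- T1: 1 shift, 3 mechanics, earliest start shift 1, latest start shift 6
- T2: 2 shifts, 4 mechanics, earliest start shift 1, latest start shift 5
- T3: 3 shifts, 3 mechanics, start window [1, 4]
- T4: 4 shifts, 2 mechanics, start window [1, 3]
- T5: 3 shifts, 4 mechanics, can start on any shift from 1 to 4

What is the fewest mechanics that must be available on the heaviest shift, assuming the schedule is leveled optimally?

Early-start (T1@1, T2@1, T3@1, T4@1, T5@1) gives peak 16: s1:16  s2:13  s3:9  s4:2  s5:0  s6:0.
Shift T2→5, T5→4.
Schedule T1@1, T2@5, T3@1, T4@1, T5@4: s1:8  s2:5  s3:5  s4:6  s5:8  s6:8 — peak 8.

8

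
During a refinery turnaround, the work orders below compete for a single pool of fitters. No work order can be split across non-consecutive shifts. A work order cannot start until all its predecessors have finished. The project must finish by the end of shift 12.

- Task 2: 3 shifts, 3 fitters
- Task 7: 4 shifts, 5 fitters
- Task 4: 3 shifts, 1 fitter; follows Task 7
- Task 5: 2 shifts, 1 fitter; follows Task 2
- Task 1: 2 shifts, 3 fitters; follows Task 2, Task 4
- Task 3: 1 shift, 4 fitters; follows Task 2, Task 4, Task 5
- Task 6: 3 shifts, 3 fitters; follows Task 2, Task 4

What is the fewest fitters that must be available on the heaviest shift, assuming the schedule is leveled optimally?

6

Early-start (Task 2@1, Task 7@1, Task 4@5, Task 5@4, Task 1@8, Task 3@8, Task 6@8) gives peak 10: s1:8  s2:8  s3:8  s4:6  s5:2  s6:1  s7:1  s8:10  s9:6  s10:3  s11:0  s12:0.
Shift Task 2→5, Task 5→8, Task 1→10, Task 3→12.
Schedule Task 2@5, Task 7@1, Task 4@5, Task 5@8, Task 1@10, Task 3@12, Task 6@8: s1:5  s2:5  s3:5  s4:5  s5:4  s6:4  s7:4  s8:4  s9:4  s10:6  s11:3  s12:4 — peak 6.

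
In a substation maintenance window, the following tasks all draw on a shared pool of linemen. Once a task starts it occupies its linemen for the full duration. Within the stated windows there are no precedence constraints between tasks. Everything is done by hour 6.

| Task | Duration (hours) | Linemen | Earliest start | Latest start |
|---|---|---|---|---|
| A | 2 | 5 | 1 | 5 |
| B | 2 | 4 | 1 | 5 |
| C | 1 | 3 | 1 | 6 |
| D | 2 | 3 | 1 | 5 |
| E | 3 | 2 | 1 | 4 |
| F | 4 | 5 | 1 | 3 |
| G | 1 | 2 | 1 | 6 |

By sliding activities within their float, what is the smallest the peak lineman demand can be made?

Early-start (A@1, B@1, C@1, D@1, E@1, F@1, G@1) gives peak 24: h1:24  h2:19  h3:7  h4:5  h5:0  h6:0.
Shift C→3, D→4, E→3, F→3, G→6.
Schedule A@1, B@1, C@3, D@4, E@3, F@3, G@6: h1:9  h2:9  h3:10  h4:10  h5:10  h6:7 — peak 10.
Total lineman-hours = 55 over 6 hours ⇒ peak ≥ ⌈55/6⌉ = 10, so 10 is optimal.

10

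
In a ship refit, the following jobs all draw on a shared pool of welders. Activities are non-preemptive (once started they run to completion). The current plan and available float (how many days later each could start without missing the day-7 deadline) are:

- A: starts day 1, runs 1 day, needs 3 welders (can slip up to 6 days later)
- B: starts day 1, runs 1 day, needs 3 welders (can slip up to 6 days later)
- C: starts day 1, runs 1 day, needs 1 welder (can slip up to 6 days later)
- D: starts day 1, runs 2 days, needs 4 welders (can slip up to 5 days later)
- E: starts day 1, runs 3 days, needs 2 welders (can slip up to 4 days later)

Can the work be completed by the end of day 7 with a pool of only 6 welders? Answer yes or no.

Schedule A@1, B@2, C@1, D@3, E@5: d1:4  d2:3  d3:4  d4:4  d5:2  d6:2  d7:2 — peak 4 ≤ 6.

yes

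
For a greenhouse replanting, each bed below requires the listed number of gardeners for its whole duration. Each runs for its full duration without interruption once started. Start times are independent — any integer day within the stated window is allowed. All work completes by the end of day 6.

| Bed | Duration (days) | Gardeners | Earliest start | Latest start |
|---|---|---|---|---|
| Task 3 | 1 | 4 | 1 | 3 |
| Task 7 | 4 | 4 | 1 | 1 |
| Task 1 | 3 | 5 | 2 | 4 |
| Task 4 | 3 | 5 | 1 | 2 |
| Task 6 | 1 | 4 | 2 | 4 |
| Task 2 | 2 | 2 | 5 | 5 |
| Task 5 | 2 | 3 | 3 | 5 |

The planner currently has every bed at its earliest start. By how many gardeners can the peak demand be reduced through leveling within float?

5

Early-start peak: d1:13  d2:18  d3:17  d4:12  d5:2  d6:2 ⇒ 18.
Leveled (Task 3@1, Task 7@1, Task 1@4, Task 4@1, Task 6@2, Task 2@5, Task 5@3): d1:13  d2:13  d3:12  d4:12  d5:7  d6:7 ⇒ 13.
Reduction 18 − 13 = 5.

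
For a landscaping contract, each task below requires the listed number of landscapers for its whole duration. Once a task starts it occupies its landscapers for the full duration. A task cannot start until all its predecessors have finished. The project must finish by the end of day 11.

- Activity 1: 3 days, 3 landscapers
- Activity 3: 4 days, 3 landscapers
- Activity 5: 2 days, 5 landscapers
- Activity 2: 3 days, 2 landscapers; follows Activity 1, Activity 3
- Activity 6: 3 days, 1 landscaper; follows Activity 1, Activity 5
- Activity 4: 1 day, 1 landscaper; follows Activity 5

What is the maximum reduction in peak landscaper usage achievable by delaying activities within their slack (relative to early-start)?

5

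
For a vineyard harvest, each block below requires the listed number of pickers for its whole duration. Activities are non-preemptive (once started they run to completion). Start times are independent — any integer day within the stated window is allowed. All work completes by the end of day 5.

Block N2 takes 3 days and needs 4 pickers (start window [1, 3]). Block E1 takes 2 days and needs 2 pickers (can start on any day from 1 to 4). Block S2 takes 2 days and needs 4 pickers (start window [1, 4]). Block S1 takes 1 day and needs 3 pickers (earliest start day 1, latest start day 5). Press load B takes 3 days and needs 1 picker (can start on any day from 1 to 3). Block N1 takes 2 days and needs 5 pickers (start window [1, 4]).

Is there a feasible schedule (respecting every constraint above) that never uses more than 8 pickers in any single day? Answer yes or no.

Schedule Block N2@1, Block E1@4, Block S2@1, Block S1@3, Press load B@3, Block N1@4: d1:8  d2:8  d3:8  d4:8  d5:8 — peak 8 ≤ 8.

yes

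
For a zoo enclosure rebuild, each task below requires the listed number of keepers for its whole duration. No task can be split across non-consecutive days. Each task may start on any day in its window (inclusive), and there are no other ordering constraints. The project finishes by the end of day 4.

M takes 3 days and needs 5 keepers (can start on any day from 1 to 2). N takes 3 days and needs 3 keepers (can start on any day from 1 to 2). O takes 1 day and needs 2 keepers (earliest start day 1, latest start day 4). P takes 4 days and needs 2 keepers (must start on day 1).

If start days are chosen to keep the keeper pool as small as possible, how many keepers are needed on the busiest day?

10

Early-start (M@1, N@1, O@1, P@1) gives peak 12: d1:12  d2:10  d3:10  d4:2.
Shift O→4.
Schedule M@1, N@1, O@4, P@1: d1:10  d2:10  d3:10  d4:4 — peak 10.
No arrangement of the 16 feasible schedules does better.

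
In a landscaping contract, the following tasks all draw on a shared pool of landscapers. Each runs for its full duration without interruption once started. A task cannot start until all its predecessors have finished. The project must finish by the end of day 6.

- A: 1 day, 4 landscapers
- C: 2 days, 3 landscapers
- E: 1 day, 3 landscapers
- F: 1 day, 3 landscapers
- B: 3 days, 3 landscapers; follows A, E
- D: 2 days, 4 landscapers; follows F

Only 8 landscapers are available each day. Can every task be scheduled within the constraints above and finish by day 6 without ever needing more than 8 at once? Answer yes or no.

yes

Schedule A@1, C@1, E@2, F@3, B@3, D@4: d1:7  d2:6  d3:6  d4:7  d5:7  d6:0 — peak 7 ≤ 8.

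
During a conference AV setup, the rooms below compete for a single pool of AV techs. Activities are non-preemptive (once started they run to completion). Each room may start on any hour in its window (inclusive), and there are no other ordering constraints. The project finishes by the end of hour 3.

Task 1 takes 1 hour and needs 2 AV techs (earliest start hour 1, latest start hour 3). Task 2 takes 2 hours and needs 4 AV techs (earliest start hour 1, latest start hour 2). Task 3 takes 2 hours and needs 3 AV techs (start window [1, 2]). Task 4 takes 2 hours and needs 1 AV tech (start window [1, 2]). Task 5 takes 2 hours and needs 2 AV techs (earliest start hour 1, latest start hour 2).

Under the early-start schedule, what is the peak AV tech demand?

12

Early-start schedule: Task 1@1, Task 2@1, Task 3@1, Task 4@1, Task 5@1.
Load per hour: hour 1: 12, hour 2: 10, hour 3: 0.
Peak is 12.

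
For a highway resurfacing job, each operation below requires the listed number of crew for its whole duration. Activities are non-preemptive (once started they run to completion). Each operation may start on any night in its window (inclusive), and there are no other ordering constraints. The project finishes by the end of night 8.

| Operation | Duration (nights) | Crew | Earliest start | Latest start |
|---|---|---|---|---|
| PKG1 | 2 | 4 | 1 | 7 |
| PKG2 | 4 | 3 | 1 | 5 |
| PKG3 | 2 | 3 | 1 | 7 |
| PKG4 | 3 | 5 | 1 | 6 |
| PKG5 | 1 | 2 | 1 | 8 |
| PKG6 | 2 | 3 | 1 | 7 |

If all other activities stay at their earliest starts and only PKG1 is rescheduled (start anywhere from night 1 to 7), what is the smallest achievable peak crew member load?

16

PKG1@1: n1:20  n2:18  n3:8  n4:3  n5:0  n6:0  n7:0  n8:0 → peak 20
PKG1@2: n1:16  n2:18  n3:12  n4:3  n5:0  n6:0  n7:0  n8:0 → peak 18
PKG1@3: n1:16  n2:14  n3:12  n4:7  n5:0  n6:0  n7:0  n8:0 → peak 16
PKG1@4: n1:16  n2:14  n3:8  n4:7  n5:4  n6:0  n7:0  n8:0 → peak 16
PKG1@5: n1:16  n2:14  n3:8  n4:3  n5:4  n6:4  n7:0  n8:0 → peak 16
PKG1@6: n1:16  n2:14  n3:8  n4:3  n5:0  n6:4  n7:4  n8:0 → peak 16
PKG1@7: n1:16  n2:14  n3:8  n4:3  n5:0  n6:0  n7:4  n8:4 → peak 16
Best is PKG1@3, peak 16.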